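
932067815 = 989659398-57591583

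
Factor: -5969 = -1 * 47^1 * 127^1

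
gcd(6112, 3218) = 2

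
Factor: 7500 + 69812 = 2^9*151^1 = 77312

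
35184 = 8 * 4398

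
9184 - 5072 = 4112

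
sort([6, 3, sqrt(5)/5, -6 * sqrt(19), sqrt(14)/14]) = [-6 * sqrt(19), sqrt(14)/14, sqrt(5)/5, 3, 6]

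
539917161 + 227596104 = 767513265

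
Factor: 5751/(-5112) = -1*2^(-3)*3^2 = -9/8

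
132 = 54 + 78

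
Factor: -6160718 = -1*2^1*3080359^1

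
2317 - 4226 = -1909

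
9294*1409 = 13095246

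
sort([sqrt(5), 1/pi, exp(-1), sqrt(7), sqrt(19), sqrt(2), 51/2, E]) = [1/pi, exp(-1), sqrt(2), sqrt(5), sqrt(7), E, sqrt(19), 51/2]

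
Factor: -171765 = -1*3^2*5^1*11^1*347^1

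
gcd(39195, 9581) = 871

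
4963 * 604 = 2997652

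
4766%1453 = 407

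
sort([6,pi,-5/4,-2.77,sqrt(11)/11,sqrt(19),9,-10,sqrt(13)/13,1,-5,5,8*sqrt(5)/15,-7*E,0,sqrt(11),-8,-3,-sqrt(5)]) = [-7*E,-10,-8,-5,-3,-2.77,-sqrt(5),-5/4,0,sqrt(13)/13,sqrt(11)/11,1,8*sqrt(5)/15,pi,sqrt(11),sqrt(19),5,6,9]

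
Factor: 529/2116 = 2^(-2) = 1/4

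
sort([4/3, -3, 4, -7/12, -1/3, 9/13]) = [-3, -7/12, -1/3, 9/13, 4/3, 4]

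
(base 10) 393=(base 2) 110001001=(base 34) bj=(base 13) 243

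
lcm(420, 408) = 14280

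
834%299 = 236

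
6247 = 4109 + 2138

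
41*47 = 1927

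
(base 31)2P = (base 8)127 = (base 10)87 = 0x57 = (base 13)69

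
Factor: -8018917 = -1*17^1*569^1*829^1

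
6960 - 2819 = 4141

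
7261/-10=-726 - 1/10=-726.10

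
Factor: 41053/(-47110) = -1 * 2^(-1) * 5^(-1) * 7^(-1) * 61^1 = -61/70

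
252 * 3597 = 906444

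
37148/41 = 906 + 2/41 ≈ 906.05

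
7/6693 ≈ 0.00105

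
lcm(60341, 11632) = 965456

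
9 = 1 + 8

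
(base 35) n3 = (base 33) og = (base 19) 24a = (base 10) 808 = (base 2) 1100101000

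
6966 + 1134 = 8100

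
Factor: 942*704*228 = 2^9*3^2*11^1*19^1*157^1 = 151202304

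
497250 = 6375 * 78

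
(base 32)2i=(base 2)1010010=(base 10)82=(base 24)3a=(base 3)10001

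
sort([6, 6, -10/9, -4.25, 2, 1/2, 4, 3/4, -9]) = [-9, -4.25, -10/9, 1/2, 3/4, 2, 4, 6, 6]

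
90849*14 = 1271886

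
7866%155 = 116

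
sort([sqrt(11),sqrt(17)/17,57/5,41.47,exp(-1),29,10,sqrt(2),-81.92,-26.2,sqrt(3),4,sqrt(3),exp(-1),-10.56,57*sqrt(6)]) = [-81.92,-26.2,-10.56,sqrt(17)/17,exp(-1),exp(-1),sqrt(2),sqrt(3),sqrt(3),sqrt(11),4,10,57/5,29,41.47,57*sqrt(6)]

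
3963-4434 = -471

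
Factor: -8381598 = -1 * 2^1 * 3^1 * 523^1 * 2671^1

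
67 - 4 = 63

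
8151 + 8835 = 16986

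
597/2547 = 199/849≈0.234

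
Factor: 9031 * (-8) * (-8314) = 2^4 * 11^1 * 821^1 * 4157^1 = 600669872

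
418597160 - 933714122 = -515116962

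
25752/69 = 8584/23 ≈ 373.22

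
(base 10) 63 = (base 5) 223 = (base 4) 333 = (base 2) 111111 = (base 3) 2100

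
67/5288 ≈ 0.0127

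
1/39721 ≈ 0.0000252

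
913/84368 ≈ 0.0108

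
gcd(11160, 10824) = 24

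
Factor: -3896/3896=-1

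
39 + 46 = 85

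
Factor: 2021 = 43^1 * 47^1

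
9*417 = 3753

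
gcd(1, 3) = 1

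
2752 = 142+2610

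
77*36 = 2772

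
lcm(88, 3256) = 3256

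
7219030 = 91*79330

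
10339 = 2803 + 7536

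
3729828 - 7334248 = -3604420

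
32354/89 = 363 + 47/89 ≈ 363.53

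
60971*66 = 4024086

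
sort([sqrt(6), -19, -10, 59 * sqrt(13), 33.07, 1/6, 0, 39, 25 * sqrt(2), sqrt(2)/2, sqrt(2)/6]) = [-19, -10, 0, 1/6, sqrt(2)/6, sqrt(2)/2, sqrt(6), 33.07, 25 * sqrt(2), 39, 59 * sqrt(13)]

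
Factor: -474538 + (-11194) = -1*2^2*13^1*9341^1 = -485732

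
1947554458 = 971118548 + 976435910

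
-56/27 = -2 - 2/27 ≈ -2.07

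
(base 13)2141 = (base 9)6288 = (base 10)4616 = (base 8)11010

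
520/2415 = 104/483 ≈ 0.215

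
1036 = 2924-1888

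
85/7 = 12 + 1/7 ≈ 12.14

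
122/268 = 61/134 ≈ 0.455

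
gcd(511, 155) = 1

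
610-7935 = -7325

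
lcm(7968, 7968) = 7968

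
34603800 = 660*52430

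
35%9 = 8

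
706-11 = 695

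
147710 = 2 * 73855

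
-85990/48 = -1791 - 11/24 ≈ -1791.46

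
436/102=4 + 14/51 ≈ 4.27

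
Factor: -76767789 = -1 * 3^1 * 7^1 * 3655609^1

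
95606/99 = 965 + 71/99 ≈ 965.72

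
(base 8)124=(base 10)84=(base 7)150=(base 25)39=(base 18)4c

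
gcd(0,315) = 315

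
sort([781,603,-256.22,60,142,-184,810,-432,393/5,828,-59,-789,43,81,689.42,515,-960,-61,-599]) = [-960,-789,-599,-432,-256.22,-184,-61,-59,43,60,393/5,81,142,515,603,689.42,781,810,828]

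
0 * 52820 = 0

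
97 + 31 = 128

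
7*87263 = 610841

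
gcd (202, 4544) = 2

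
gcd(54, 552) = 6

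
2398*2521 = 6045358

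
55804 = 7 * 7972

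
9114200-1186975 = 7927225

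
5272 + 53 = 5325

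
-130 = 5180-5310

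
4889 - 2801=2088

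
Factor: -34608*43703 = -1*2^4*3^1*7^1*11^1*29^1*103^1*137^1 = -1512473424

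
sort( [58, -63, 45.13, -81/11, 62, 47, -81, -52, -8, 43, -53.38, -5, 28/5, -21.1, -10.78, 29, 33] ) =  [-81, -63, -53.38, -52, -21.1, -10.78, -8, -81/11, -5, 28/5, 29, 33, 43, 45.13, 47, 58, 62] 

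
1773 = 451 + 1322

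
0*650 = 0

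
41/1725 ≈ 0.0238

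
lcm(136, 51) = 408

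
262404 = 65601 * 4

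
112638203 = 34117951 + 78520252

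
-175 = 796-971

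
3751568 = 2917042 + 834526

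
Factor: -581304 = -1 * 2^3 * 3^1 * 53^1 * 457^1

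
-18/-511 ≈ 0.0352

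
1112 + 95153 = 96265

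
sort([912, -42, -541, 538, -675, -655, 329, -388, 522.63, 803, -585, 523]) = [-675, -655, -585, -541, -388, -42, 329, 522.63, 523, 538, 803, 912]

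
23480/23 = 1020+20/23 ≈ 1020.87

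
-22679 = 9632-32311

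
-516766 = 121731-638497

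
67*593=39731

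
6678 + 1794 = 8472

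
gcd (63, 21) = 21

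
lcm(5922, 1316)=11844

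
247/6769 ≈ 0.0365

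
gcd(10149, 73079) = 1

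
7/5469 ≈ 0.00128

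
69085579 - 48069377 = 21016202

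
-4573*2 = -9146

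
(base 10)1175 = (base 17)412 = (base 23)252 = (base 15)535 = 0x497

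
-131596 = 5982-137578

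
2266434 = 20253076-17986642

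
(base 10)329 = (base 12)235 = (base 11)27a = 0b101001001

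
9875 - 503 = 9372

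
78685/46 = 1710 + 25/46 ≈ 1710.54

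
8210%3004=2202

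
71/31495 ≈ 0.00225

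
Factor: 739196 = 2^2*283^1*653^1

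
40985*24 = 983640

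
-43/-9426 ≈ 0.00456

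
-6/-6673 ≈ 0.000899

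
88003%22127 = 21622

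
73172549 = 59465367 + 13707182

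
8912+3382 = 12294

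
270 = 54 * 5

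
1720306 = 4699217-2978911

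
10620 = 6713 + 3907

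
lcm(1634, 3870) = 73530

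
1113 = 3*371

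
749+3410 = 4159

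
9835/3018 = 3 + 781/3018 ≈ 3.26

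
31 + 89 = 120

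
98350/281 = 350 = 350.00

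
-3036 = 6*(-506)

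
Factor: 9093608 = 2^3*337^1*3373^1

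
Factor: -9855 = -1*3^3*5^1*73^1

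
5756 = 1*5756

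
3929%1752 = 425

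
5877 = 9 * 653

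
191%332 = 191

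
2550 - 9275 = -6725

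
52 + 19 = 71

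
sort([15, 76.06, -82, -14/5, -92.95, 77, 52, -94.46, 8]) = [-94.46, -92.95, -82, -14/5, 8, 15, 52, 76.06, 77]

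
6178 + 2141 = 8319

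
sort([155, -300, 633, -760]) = [-760, -300, 155, 633]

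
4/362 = 2/181 ≈ 0.0110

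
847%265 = 52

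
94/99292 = 47/49646 ≈ 0.000947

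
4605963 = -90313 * (-51)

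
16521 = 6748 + 9773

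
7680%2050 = 1530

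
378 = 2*189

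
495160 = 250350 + 244810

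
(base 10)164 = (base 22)7a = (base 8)244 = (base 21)7h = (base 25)6e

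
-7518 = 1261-8779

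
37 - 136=-99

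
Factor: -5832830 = -1*2^1*5^1*467^1*1249^1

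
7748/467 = 16+276/467 ≈ 16.59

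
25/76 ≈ 0.329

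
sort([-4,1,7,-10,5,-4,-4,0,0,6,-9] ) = [-10,-9,-4,-4,-4,0,0,1,5,6,7] 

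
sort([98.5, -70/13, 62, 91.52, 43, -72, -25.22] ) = [-72, -25.22, -70/13, 43, 62, 91.52, 98.5] 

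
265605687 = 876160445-610554758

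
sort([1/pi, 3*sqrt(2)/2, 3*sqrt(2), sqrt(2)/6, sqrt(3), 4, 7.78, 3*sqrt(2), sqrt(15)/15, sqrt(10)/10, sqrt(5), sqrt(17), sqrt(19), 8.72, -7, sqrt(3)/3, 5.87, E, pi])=[-7, sqrt(2)/6, sqrt(15)/15, sqrt(10)/10, 1/pi, sqrt(3)/3, sqrt(3), 3*sqrt(2)/2, sqrt(5), E, pi, 4, sqrt(17), 3*sqrt(2), 3*sqrt(2), sqrt(19), 5.87, 7.78, 8.72]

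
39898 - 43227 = -3329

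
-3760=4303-8063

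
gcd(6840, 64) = 8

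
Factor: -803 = -1*11^1*73^1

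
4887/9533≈0.513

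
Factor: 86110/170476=2^(-1) * 5^1 * 17^(-1) * 23^(-1) * 79^1=395/782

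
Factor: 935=5^1*11^1*17^1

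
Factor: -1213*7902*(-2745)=2^1*3^4*5^1*61^1*439^1*1213^1=26311170870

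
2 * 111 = 222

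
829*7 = 5803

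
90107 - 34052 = 56055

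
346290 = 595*582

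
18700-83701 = -65001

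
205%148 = 57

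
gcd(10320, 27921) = 3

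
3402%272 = 138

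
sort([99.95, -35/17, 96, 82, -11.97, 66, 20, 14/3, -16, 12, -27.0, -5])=[-27.0, -16, -11.97, -5, -35/17, 14/3, 12, 20, 66, 82, 96, 99.95]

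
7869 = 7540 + 329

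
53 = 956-903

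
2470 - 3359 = -889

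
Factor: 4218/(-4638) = -1 * 19^1 * 37^1 * 773^(-1) = -703/773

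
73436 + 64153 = 137589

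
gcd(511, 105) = 7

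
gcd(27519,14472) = 3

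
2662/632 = 1331/316 ≈ 4.21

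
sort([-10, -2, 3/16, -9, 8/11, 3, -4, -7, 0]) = [-10, -9, -7, -4, -2, 0, 3/16, 8/11, 3]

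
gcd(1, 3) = 1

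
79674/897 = 26558/299 ≈ 88.82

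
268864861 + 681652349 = 950517210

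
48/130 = 24/65 ≈ 0.369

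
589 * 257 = 151373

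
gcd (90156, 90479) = 1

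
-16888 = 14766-31654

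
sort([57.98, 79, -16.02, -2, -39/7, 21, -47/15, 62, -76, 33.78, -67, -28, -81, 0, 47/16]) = [-81, -76, -67, -28, -16.02, -39/7, -47/15, -2, 0, 47/16, 21, 33.78, 57.98, 62, 79]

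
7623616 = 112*68068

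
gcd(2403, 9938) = 1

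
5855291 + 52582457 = 58437748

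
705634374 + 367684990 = 1073319364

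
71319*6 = 427914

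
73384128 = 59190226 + 14193902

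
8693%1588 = 753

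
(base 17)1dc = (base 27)j9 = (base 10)522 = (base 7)1344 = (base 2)1000001010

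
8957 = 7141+1816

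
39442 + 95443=134885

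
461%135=56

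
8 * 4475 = 35800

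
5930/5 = 1186 = 1186.00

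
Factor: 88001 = 88001^1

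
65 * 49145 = 3194425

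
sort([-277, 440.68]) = [-277, 440.68]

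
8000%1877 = 492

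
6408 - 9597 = -3189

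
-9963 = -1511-8452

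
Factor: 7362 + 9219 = 3^1 * 5527^1 = 16581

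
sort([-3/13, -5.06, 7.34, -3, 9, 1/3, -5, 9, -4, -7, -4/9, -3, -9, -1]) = [-9, -7, -5.06, -5, -4, -3, -3, -1, -4/9, -3/13, 1/3, 7.34, 9, 9]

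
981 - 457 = 524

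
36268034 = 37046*979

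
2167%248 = 183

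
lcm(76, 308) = 5852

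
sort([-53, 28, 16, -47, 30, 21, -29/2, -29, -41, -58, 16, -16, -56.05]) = [-58, -56.05, -53, -47, -41, -29, -16, -29/2, 16, 16, 21, 28, 30]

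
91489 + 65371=156860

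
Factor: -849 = -1*3^1*283^1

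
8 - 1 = 7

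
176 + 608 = 784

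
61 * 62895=3836595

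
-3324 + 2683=-641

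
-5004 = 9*(-556)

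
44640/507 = 88 + 8/169 ≈ 88.05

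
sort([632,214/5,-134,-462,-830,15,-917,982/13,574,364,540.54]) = [-917,-830,-462,-134,15,214/5,982/13,364,540.54,574,632]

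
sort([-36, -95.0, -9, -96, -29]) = [-96, -95.0, -36, -29, -9]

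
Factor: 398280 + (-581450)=-1 * 2^1 * 5^1 * 13^1 * 1409^1=-183170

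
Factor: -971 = -1 * 971^1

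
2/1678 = 1/839 ≈ 0.00119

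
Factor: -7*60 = -1*2^2*3^1*5^1*7^1 = -420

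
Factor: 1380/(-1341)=-1*2^2*3^(-1)*5^1*23^1*149^(-1)=-460/447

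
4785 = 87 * 55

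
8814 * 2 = 17628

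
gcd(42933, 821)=1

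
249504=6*41584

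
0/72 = 0 = 0.00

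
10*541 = 5410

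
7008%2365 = 2278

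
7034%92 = 42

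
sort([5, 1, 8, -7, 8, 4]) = [-7, 1, 4, 5, 8, 8]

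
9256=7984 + 1272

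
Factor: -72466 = -1 * 2^1 * 19^1 * 1907^1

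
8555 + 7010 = 15565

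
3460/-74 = -1730/37 ≈ -46.76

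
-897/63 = -14 - 5/21 ≈ -14.24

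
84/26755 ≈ 0.00314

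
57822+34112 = 91934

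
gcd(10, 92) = 2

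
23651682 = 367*64446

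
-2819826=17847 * (-158)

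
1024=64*16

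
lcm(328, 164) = 328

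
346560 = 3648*95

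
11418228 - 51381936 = -39963708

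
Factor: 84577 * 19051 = 83^1 * 1019^1 * 19051^1 = 1611276427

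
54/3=18=18.00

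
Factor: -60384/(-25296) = 2^1 * 31^(-1) * 37^1 = 74/31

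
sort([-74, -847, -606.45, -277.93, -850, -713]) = [-850, -847, -713, -606.45, -277.93, -74]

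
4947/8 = 618 + 3/8≈618.38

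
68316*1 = 68316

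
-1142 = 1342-2484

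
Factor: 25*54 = 2^1*3^3*5^2 = 1350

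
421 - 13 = 408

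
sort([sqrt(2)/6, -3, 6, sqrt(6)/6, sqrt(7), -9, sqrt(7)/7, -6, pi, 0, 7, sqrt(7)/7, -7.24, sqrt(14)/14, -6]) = [-9, -7.24, -6, -6, -3, 0, sqrt(2)/6, sqrt(14)/14, sqrt(7)/7, sqrt(7)/7, sqrt(6)/6, sqrt(7), pi, 6, 7]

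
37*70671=2614827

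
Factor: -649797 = -1*3^1*167^1*1297^1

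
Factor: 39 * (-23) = -1 * 3^1 * 13^1 * 23^1 = -897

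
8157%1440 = 957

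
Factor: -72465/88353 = -1*3^(-1)*5^1*4831^1*9817^(-1) = -24155/29451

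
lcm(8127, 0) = 0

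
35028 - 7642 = 27386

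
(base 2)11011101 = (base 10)221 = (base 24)95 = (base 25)8l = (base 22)a1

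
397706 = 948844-551138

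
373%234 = 139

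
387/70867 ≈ 0.00546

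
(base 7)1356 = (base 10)531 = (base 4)20103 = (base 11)443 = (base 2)1000010011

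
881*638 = 562078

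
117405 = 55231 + 62174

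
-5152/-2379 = 2 + 394/2379 ≈ 2.17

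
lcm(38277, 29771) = 267939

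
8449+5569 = 14018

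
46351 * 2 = 92702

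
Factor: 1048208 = 2^4 * 7^3 * 191^1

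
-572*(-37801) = 21622172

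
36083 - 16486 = 19597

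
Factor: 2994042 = 2^1 * 3^1 * 31^1 * 16097^1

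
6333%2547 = 1239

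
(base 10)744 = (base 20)1h4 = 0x2e8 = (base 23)198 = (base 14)3b2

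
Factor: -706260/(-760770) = 2^1 * 3^(-1) * 107^(-1) * 149^1 = 298/321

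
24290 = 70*347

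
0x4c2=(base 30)1ai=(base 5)14333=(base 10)1218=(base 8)2302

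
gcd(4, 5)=1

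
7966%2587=205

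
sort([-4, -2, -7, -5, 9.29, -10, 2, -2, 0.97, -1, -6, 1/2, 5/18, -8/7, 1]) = [-10, -7, -6, -5, -4, -2, -2, -8/7, -1, 5/18, 1/2, 0.97, 1, 2, 9.29]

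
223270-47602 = 175668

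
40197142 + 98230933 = 138428075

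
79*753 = 59487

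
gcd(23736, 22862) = 46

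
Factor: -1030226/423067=-1*2^1*373^1*1381^1*423067^ (-1)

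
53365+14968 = 68333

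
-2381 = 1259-3640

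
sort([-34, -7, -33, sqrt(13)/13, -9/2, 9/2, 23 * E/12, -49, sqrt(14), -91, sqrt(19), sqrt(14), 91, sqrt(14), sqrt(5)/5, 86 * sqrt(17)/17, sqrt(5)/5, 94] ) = [-91, -49, -34, -33, -7, -9/2, sqrt(13)/13, sqrt(5)/5, sqrt(5)/5, sqrt(14), sqrt(14), sqrt(14), sqrt(19), 9/2, 23 * E/12, 86 * sqrt(17)/17, 91, 94] 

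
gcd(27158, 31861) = 1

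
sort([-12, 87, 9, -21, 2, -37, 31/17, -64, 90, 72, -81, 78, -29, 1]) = [-81, -64, -37, -29, -21, -12, 1, 31/17, 2, 9, 72, 78, 87, 90]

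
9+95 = 104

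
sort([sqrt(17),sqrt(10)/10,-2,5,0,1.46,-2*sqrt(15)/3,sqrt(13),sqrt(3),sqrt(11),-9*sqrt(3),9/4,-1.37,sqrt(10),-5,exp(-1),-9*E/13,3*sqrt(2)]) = [-9*sqrt(3),-5,-2*sqrt(15)/3,-2,-9*E/13,-1.37,0,sqrt(10)/10,exp(-1),1.46,sqrt(3),9/4,sqrt(10),sqrt(11),sqrt(13),sqrt(17),3*sqrt(2),5]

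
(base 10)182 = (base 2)10110110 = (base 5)1212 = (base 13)110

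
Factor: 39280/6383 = 2^4*5^1*13^(-1) = 80/13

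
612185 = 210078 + 402107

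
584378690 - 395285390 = 189093300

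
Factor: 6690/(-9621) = -1 * 2^1 * 3^(-1) * 5^1 * 223^1 * 1069^(-1) = -2230/3207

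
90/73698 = 15/12283 ≈ 0.00122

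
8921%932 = 533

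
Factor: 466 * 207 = 2^1 * 3^2 * 23^1 * 233^1 = 96462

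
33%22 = 11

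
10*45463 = 454630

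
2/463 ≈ 0.00432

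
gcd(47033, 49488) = 1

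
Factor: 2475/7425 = 3^(-1) = 1/3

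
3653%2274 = 1379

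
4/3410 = 2/1705 ≈ 0.00117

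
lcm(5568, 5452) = 261696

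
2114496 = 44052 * 48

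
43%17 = 9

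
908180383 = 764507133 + 143673250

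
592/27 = 21 + 25/27 ≈ 21.93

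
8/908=2/227 ≈ 0.00881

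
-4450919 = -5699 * 781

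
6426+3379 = 9805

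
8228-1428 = 6800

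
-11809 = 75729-87538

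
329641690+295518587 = 625160277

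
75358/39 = 1932 + 10/39 ≈ 1932.26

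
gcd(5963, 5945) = 1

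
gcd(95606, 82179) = 1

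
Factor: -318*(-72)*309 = 2^4*3^4*53^1*103^1 = 7074864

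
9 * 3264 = 29376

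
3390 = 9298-5908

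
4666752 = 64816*72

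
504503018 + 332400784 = 836903802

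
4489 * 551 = 2473439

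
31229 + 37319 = 68548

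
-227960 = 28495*(-8)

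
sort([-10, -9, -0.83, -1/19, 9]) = [-10, -9, -0.83, -1/19, 9]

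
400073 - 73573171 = -73173098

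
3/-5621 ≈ -0.000534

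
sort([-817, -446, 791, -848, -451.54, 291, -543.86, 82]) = [-848, -817, -543.86, -451.54, -446, 82, 291, 791]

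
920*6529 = 6006680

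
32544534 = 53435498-20890964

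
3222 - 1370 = 1852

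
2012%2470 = 2012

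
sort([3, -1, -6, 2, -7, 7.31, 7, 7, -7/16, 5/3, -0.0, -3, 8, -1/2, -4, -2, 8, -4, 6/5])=[-7, -6, -4, -4, -3, -2, -1, -1/2, -7/16, -0.0, 6/5, 5/3, 2, 3, 7, 7, 7.31, 8, 8]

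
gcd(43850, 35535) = 5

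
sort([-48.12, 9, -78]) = [-78, -48.12, 9]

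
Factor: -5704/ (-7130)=2^2 * 5^ (-1)=4/5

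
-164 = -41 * 4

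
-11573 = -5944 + -5629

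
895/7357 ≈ 0.122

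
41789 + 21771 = 63560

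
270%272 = 270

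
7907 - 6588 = 1319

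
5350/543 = 9+463/543 ≈ 9.85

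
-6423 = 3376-9799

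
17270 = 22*785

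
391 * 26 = 10166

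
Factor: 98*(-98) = -1*2^2*7^4 = -9604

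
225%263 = 225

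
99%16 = 3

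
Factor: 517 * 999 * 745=3^3 * 5^1 * 11^1 * 37^1 * 47^1 * 149^1=384779835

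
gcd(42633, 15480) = 9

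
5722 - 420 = 5302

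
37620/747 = 4180/83 ≈ 50.36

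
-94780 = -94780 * 1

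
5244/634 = 2622/317 ≈ 8.27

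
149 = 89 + 60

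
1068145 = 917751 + 150394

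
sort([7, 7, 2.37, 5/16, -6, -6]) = [-6, -6, 5/16, 2.37, 7, 7]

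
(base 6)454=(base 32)5i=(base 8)262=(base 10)178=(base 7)343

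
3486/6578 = 1743/3289≈0.530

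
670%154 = 54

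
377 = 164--213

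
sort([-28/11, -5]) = [-5, -28/11]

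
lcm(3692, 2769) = 11076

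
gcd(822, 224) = 2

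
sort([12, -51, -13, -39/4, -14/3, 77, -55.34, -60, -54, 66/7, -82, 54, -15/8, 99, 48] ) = [-82, -60, -55.34, -54, -51, -13, -39/4, -14/3, -15/8, 66/7, 12, 48, 54, 77, 99] 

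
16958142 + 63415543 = 80373685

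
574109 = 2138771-1564662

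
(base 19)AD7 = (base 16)F18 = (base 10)3864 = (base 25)64E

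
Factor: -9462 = -1*2^1*3^1*19^1*83^1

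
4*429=1716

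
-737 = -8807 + 8070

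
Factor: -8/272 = -1*2^(-1)*17^(-1) = -1/34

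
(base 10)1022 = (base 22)22a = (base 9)1355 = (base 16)3fe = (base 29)167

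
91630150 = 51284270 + 40345880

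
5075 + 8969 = 14044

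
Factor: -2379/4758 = -1*2^(-1) = -1/2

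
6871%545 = 331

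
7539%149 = 89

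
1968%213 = 51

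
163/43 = 3+34/43 ≈ 3.79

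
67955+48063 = 116018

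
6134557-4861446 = 1273111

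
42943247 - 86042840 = -43099593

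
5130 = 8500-3370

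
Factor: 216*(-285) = -1*2^3*3^4*5^1*19^1 = -61560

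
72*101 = 7272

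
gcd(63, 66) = 3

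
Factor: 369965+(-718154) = -1 * 3^1 * 277^1 * 419^1 = -348189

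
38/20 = 1 + 9/10 = 1.90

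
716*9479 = 6786964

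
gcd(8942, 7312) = 2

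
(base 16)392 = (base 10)914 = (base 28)14i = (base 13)554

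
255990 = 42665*6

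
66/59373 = 22/19791 ≈ 0.00111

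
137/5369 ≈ 0.0255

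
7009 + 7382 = 14391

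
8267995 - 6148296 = 2119699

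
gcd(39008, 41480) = 8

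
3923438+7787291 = 11710729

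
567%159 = 90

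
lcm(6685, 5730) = 40110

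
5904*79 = 466416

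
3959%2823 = 1136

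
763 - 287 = 476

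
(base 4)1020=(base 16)48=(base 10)72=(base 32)28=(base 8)110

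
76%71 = 5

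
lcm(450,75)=450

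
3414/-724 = -1707/362 ≈ -4.72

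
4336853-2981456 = 1355397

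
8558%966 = 830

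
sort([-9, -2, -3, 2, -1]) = [-9, -3, -2, -1, 2]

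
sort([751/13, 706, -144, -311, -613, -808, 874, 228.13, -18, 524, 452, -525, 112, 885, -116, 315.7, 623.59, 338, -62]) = [-808, -613, -525, -311, -144, -116, -62, -18, 751/13, 112, 228.13, 315.7, 338, 452, 524, 623.59, 706, 874, 885]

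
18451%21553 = 18451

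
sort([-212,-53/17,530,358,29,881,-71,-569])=[-569,-212,-71,-53/17,29,358,530,881]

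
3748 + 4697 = 8445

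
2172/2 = 1086 = 1086.00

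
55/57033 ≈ 0.000964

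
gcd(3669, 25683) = 3669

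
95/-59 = -1 - 36/59 ≈ -1.61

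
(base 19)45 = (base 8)121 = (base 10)81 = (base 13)63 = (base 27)30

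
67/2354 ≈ 0.0285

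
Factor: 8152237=149^1*54713^1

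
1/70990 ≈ 0.0000141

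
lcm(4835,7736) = 38680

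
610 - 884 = -274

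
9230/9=1025 + 5/9 ≈ 1025.56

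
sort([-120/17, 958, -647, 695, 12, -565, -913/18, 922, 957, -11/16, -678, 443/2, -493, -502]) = [-678, -647, -565, -502, -493, -913/18, -120/17, -11/16, 12, 443/2, 695, 922, 957, 958]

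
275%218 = 57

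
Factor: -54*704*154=-1*2^8*3^3*7^1*11^2=-5854464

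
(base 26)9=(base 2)1001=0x9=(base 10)9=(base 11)9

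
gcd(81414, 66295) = 1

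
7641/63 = 121 + 2/7 ≈ 121.29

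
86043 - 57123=28920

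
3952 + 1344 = 5296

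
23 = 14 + 9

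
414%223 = 191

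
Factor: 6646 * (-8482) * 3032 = -1 * 2^5 * 379^1 * 3323^1 * 4241^1 = -170917999904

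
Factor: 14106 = 2^1 * 3^1 * 2351^1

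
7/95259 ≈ 0.0000735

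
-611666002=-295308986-316357016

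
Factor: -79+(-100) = -1 * 179^1 = -179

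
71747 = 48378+23369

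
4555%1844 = 867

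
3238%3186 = 52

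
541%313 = 228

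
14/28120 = 7/14060 ≈ 0.000498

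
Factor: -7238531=-1 * 31^1 * 103^1 * 2267^1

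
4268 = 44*97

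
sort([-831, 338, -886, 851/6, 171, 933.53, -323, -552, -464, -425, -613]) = [-886, -831, -613, -552, -464, -425, -323, 851/6, 171, 338, 933.53]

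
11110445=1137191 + 9973254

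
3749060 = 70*53558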